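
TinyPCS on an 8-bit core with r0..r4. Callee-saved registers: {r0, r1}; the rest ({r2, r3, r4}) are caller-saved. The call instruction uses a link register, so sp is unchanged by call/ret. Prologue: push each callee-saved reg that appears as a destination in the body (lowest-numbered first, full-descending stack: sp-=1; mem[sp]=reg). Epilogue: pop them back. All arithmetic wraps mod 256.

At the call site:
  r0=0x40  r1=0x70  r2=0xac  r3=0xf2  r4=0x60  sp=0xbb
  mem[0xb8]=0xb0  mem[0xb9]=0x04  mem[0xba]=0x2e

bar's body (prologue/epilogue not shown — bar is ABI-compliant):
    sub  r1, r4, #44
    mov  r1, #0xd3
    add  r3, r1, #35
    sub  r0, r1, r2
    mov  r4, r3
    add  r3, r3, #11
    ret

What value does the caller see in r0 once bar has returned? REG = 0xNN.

prologue: push r0 → mem[0xba]=0x40, sp=0xba
prologue: push r1 → mem[0xb9]=0x70, sp=0xb9
body[0] sub  r1, r4, #44 → r1=0x34
body[1] mov  r1, #0xd3 → r1=0xd3
body[2] add  r3, r1, #35 → r3=0xf6
body[3] sub  r0, r1, r2 → r0=0x27
body[4] mov  r4, r3 → r4=0xf6
body[5] add  r3, r3, #11 → r3=0x01
epilogue: pop r1=0x70, sp=0xba
epilogue: pop r0=0x40, sp=0xbb
r0 is callee-saved → restored

REG = 0x40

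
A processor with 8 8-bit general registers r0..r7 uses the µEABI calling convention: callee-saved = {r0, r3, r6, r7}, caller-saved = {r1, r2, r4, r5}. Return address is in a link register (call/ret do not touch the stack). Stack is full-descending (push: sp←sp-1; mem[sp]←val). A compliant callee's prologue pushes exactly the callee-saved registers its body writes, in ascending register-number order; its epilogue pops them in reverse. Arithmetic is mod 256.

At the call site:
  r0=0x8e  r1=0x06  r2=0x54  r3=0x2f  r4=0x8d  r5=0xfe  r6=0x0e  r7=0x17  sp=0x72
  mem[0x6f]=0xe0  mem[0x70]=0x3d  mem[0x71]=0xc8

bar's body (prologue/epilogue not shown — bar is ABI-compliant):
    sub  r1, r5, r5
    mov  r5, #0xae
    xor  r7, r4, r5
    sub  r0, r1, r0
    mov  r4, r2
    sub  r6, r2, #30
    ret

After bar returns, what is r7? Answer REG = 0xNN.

REG = 0x17

prologue: push r0 -> mem[0x71]=0x8e, sp=0x71
prologue: push r6 -> mem[0x70]=0x0e, sp=0x70
prologue: push r7 -> mem[0x6f]=0x17, sp=0x6f
body[0] sub  r1, r5, r5 -> r1=0x00
body[1] mov  r5, #0xae -> r5=0xae
body[2] xor  r7, r4, r5 -> r7=0x23
body[3] sub  r0, r1, r0 -> r0=0x72
body[4] mov  r4, r2 -> r4=0x54
body[5] sub  r6, r2, #30 -> r6=0x36
epilogue: pop r7=0x17, sp=0x70
epilogue: pop r6=0x0e, sp=0x71
epilogue: pop r0=0x8e, sp=0x72
r7 is callee-saved -> restored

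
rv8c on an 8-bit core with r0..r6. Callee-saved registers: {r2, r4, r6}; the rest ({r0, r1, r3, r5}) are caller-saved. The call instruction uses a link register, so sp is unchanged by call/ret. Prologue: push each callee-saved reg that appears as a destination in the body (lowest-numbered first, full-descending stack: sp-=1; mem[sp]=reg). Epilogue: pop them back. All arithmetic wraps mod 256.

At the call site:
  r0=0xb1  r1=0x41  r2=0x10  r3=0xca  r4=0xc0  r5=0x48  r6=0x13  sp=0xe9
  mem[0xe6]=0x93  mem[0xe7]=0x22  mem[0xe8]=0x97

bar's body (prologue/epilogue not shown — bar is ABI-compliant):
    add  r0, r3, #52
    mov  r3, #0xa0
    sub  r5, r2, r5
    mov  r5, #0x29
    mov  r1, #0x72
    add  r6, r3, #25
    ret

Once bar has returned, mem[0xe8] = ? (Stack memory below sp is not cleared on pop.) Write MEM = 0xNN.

prologue: push r6 -> mem[0xe8]=0x13, sp=0xe8
body[0] add  r0, r3, #52 -> r0=0xfe
body[1] mov  r3, #0xa0 -> r3=0xa0
body[2] sub  r5, r2, r5 -> r5=0xc8
body[3] mov  r5, #0x29 -> r5=0x29
body[4] mov  r1, #0x72 -> r1=0x72
body[5] add  r6, r3, #25 -> r6=0xb9
epilogue: pop r6=0x13, sp=0xe9
prologue pushed ['r6'] at ['0xe8']

MEM = 0x13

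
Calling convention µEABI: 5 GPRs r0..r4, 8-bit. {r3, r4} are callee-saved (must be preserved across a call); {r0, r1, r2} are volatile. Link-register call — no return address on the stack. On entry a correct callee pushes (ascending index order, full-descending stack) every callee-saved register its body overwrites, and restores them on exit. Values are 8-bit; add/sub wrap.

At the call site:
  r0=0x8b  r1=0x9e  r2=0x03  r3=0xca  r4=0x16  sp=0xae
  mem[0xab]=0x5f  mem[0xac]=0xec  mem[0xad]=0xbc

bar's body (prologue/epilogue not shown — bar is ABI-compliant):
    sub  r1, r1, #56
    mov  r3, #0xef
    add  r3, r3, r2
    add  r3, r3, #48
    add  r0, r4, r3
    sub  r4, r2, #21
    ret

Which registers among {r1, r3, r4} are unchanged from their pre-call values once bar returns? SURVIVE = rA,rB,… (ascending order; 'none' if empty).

prologue: push r3 → mem[0xad]=0xca, sp=0xad
prologue: push r4 → mem[0xac]=0x16, sp=0xac
body[0] sub  r1, r1, #56 → r1=0x66
body[1] mov  r3, #0xef → r3=0xef
body[2] add  r3, r3, r2 → r3=0xf2
body[3] add  r3, r3, #48 → r3=0x22
body[4] add  r0, r4, r3 → r0=0x38
body[5] sub  r4, r2, #21 → r4=0xee
epilogue: pop r4=0x16, sp=0xad
epilogue: pop r3=0xca, sp=0xae
r1: caller-saved, written=True
r3: callee-saved, written=True
r4: callee-saved, written=True

SURVIVE = r3,r4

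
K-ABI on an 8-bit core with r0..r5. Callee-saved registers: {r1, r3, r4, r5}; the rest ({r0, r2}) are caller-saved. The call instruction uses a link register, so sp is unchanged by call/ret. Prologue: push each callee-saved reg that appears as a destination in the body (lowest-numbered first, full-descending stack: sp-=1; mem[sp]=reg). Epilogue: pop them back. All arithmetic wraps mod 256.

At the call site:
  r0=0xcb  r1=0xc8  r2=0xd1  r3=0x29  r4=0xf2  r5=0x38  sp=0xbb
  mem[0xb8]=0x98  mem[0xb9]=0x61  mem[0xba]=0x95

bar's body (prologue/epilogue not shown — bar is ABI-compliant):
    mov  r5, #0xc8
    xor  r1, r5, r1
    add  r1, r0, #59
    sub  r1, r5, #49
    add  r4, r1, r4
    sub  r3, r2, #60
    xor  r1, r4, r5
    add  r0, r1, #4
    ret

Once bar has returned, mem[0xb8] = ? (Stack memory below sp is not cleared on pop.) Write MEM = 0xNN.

MEM = 0xf2

prologue: push r1 → mem[0xba]=0xc8, sp=0xba
prologue: push r3 → mem[0xb9]=0x29, sp=0xb9
prologue: push r4 → mem[0xb8]=0xf2, sp=0xb8
prologue: push r5 → mem[0xb7]=0x38, sp=0xb7
body[0] mov  r5, #0xc8 → r5=0xc8
body[1] xor  r1, r5, r1 → r1=0x00
body[2] add  r1, r0, #59 → r1=0x06
body[3] sub  r1, r5, #49 → r1=0x97
body[4] add  r4, r1, r4 → r4=0x89
body[5] sub  r3, r2, #60 → r3=0x95
body[6] xor  r1, r4, r5 → r1=0x41
body[7] add  r0, r1, #4 → r0=0x45
epilogue: pop r5=0x38, sp=0xb8
epilogue: pop r4=0xf2, sp=0xb9
epilogue: pop r3=0x29, sp=0xba
epilogue: pop r1=0xc8, sp=0xbb
prologue pushed ['r1', 'r3', 'r4', 'r5'] at ['0xba', '0xb9', '0xb8', '0xb7']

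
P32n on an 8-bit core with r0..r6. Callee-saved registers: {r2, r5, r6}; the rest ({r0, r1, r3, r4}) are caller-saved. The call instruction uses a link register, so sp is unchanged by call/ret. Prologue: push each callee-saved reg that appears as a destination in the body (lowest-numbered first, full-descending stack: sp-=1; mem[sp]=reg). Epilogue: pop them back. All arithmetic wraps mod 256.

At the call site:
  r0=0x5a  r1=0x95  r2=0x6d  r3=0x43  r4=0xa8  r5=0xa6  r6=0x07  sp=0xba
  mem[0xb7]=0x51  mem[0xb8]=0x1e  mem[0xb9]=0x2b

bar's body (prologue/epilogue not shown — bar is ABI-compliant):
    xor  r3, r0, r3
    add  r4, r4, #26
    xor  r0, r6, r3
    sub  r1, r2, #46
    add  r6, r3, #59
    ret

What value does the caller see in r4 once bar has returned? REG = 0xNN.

REG = 0xc2

prologue: push r6 → mem[0xb9]=0x07, sp=0xb9
body[0] xor  r3, r0, r3 → r3=0x19
body[1] add  r4, r4, #26 → r4=0xc2
body[2] xor  r0, r6, r3 → r0=0x1e
body[3] sub  r1, r2, #46 → r1=0x3f
body[4] add  r6, r3, #59 → r6=0x54
epilogue: pop r6=0x07, sp=0xba
r4 is caller-saved → body value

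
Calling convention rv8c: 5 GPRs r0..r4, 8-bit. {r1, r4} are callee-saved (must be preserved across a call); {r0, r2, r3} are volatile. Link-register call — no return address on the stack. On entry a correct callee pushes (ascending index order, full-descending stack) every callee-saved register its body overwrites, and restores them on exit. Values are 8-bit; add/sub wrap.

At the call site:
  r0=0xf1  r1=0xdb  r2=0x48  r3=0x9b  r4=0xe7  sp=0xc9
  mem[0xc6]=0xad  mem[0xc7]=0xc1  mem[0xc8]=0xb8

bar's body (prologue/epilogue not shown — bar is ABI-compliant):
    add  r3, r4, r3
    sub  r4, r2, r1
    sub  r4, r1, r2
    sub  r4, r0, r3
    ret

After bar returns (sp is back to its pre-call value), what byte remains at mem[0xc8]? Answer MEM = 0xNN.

MEM = 0xe7

prologue: push r4 → mem[0xc8]=0xe7, sp=0xc8
body[0] add  r3, r4, r3 → r3=0x82
body[1] sub  r4, r2, r1 → r4=0x6d
body[2] sub  r4, r1, r2 → r4=0x93
body[3] sub  r4, r0, r3 → r4=0x6f
epilogue: pop r4=0xe7, sp=0xc9
prologue pushed ['r4'] at ['0xc8']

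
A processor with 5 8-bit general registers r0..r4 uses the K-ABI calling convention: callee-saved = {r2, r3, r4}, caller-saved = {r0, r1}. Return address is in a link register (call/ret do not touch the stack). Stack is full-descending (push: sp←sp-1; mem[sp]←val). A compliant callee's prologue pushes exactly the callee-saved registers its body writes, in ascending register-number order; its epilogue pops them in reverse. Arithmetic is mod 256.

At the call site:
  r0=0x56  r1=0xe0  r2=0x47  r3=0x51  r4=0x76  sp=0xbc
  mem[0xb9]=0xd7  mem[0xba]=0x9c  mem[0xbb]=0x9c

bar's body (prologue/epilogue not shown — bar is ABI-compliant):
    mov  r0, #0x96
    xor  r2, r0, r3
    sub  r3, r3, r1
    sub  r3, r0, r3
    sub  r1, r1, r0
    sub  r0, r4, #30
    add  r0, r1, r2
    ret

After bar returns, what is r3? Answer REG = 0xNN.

REG = 0x51

prologue: push r2 -> mem[0xbb]=0x47, sp=0xbb
prologue: push r3 -> mem[0xba]=0x51, sp=0xba
body[0] mov  r0, #0x96 -> r0=0x96
body[1] xor  r2, r0, r3 -> r2=0xc7
body[2] sub  r3, r3, r1 -> r3=0x71
body[3] sub  r3, r0, r3 -> r3=0x25
body[4] sub  r1, r1, r0 -> r1=0x4a
body[5] sub  r0, r4, #30 -> r0=0x58
body[6] add  r0, r1, r2 -> r0=0x11
epilogue: pop r3=0x51, sp=0xbb
epilogue: pop r2=0x47, sp=0xbc
r3 is callee-saved -> restored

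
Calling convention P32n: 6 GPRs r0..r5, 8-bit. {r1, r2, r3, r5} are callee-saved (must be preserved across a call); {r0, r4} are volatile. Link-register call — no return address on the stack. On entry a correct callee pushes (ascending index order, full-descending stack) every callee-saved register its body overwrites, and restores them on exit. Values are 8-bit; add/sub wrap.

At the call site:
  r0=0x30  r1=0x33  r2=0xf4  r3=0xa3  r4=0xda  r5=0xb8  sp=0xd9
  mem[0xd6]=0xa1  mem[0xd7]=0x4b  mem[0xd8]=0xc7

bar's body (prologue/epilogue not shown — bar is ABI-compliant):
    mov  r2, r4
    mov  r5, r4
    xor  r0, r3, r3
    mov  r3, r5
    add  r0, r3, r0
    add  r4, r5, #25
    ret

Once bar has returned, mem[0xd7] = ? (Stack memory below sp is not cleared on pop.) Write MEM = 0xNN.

prologue: push r2 -> mem[0xd8]=0xf4, sp=0xd8
prologue: push r3 -> mem[0xd7]=0xa3, sp=0xd7
prologue: push r5 -> mem[0xd6]=0xb8, sp=0xd6
body[0] mov  r2, r4 -> r2=0xda
body[1] mov  r5, r4 -> r5=0xda
body[2] xor  r0, r3, r3 -> r0=0x00
body[3] mov  r3, r5 -> r3=0xda
body[4] add  r0, r3, r0 -> r0=0xda
body[5] add  r4, r5, #25 -> r4=0xf3
epilogue: pop r5=0xb8, sp=0xd7
epilogue: pop r3=0xa3, sp=0xd8
epilogue: pop r2=0xf4, sp=0xd9
prologue pushed ['r2', 'r3', 'r5'] at ['0xd8', '0xd7', '0xd6']

MEM = 0xa3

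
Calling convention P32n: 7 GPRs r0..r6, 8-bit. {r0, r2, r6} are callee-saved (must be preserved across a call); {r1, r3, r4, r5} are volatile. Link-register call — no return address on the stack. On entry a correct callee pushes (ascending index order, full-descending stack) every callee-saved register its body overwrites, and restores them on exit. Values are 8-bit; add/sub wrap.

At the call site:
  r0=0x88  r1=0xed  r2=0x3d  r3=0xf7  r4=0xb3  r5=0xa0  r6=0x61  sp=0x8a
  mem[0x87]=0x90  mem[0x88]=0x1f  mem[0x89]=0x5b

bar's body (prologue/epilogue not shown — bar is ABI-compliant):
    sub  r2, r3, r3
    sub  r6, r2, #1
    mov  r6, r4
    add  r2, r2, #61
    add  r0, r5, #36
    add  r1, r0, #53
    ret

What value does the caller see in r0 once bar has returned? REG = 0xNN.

prologue: push r0 → mem[0x89]=0x88, sp=0x89
prologue: push r2 → mem[0x88]=0x3d, sp=0x88
prologue: push r6 → mem[0x87]=0x61, sp=0x87
body[0] sub  r2, r3, r3 → r2=0x00
body[1] sub  r6, r2, #1 → r6=0xff
body[2] mov  r6, r4 → r6=0xb3
body[3] add  r2, r2, #61 → r2=0x3d
body[4] add  r0, r5, #36 → r0=0xc4
body[5] add  r1, r0, #53 → r1=0xf9
epilogue: pop r6=0x61, sp=0x88
epilogue: pop r2=0x3d, sp=0x89
epilogue: pop r0=0x88, sp=0x8a
r0 is callee-saved → restored

REG = 0x88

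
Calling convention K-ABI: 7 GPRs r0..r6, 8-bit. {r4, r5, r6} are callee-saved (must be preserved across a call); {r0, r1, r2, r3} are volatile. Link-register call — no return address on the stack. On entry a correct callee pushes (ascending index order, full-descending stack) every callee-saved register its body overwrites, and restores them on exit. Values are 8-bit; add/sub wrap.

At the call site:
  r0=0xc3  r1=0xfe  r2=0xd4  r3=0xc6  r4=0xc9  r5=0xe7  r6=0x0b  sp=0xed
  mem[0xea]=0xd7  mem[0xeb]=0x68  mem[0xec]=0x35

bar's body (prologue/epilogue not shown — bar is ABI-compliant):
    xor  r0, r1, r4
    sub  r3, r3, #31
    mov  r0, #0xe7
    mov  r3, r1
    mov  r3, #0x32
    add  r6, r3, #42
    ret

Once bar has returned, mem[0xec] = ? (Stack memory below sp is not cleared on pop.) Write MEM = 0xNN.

MEM = 0x0b

prologue: push r6 -> mem[0xec]=0x0b, sp=0xec
body[0] xor  r0, r1, r4 -> r0=0x37
body[1] sub  r3, r3, #31 -> r3=0xa7
body[2] mov  r0, #0xe7 -> r0=0xe7
body[3] mov  r3, r1 -> r3=0xfe
body[4] mov  r3, #0x32 -> r3=0x32
body[5] add  r6, r3, #42 -> r6=0x5c
epilogue: pop r6=0x0b, sp=0xed
prologue pushed ['r6'] at ['0xec']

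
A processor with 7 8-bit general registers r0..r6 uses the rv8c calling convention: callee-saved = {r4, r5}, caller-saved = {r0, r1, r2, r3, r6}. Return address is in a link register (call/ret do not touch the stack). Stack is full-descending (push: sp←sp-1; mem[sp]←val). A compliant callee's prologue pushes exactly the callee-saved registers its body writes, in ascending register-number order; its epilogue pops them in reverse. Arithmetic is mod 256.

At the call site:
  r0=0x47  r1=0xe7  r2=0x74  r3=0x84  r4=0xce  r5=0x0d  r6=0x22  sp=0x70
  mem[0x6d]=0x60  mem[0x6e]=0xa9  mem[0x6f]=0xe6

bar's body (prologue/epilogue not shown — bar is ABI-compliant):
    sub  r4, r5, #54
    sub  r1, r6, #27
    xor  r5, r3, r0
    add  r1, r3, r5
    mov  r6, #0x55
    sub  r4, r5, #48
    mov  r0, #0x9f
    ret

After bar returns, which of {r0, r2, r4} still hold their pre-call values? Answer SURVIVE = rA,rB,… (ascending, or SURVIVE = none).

SURVIVE = r2,r4

prologue: push r4 -> mem[0x6f]=0xce, sp=0x6f
prologue: push r5 -> mem[0x6e]=0x0d, sp=0x6e
body[0] sub  r4, r5, #54 -> r4=0xd7
body[1] sub  r1, r6, #27 -> r1=0x07
body[2] xor  r5, r3, r0 -> r5=0xc3
body[3] add  r1, r3, r5 -> r1=0x47
body[4] mov  r6, #0x55 -> r6=0x55
body[5] sub  r4, r5, #48 -> r4=0x93
body[6] mov  r0, #0x9f -> r0=0x9f
epilogue: pop r5=0x0d, sp=0x6f
epilogue: pop r4=0xce, sp=0x70
r0: caller-saved, written=True
r2: caller-saved, written=False
r4: callee-saved, written=True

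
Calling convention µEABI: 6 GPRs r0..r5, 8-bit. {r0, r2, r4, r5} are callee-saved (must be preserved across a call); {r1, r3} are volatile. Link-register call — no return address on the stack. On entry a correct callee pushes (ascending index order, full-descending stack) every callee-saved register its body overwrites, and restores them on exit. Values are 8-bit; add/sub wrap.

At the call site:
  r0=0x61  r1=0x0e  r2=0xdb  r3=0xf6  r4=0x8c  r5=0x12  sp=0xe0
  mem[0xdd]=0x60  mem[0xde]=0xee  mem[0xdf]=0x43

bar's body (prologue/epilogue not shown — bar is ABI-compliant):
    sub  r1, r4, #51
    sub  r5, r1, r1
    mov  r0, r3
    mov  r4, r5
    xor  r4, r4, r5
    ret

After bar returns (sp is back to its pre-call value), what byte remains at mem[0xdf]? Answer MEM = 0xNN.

prologue: push r0 → mem[0xdf]=0x61, sp=0xdf
prologue: push r4 → mem[0xde]=0x8c, sp=0xde
prologue: push r5 → mem[0xdd]=0x12, sp=0xdd
body[0] sub  r1, r4, #51 → r1=0x59
body[1] sub  r5, r1, r1 → r5=0x00
body[2] mov  r0, r3 → r0=0xf6
body[3] mov  r4, r5 → r4=0x00
body[4] xor  r4, r4, r5 → r4=0x00
epilogue: pop r5=0x12, sp=0xde
epilogue: pop r4=0x8c, sp=0xdf
epilogue: pop r0=0x61, sp=0xe0
prologue pushed ['r0', 'r4', 'r5'] at ['0xdf', '0xde', '0xdd']

MEM = 0x61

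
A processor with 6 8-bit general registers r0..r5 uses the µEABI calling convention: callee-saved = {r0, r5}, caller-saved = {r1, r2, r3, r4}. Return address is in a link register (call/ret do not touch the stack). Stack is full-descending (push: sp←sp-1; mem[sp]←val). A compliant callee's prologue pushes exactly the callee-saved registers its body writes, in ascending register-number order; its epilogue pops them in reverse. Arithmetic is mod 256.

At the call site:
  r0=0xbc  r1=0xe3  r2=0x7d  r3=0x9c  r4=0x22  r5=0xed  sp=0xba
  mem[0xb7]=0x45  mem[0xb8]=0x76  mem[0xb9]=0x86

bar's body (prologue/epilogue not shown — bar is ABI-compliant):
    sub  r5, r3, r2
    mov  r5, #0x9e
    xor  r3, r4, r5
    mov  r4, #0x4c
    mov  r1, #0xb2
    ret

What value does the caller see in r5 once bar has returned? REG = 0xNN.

REG = 0xed

prologue: push r5 → mem[0xb9]=0xed, sp=0xb9
body[0] sub  r5, r3, r2 → r5=0x1f
body[1] mov  r5, #0x9e → r5=0x9e
body[2] xor  r3, r4, r5 → r3=0xbc
body[3] mov  r4, #0x4c → r4=0x4c
body[4] mov  r1, #0xb2 → r1=0xb2
epilogue: pop r5=0xed, sp=0xba
r5 is callee-saved → restored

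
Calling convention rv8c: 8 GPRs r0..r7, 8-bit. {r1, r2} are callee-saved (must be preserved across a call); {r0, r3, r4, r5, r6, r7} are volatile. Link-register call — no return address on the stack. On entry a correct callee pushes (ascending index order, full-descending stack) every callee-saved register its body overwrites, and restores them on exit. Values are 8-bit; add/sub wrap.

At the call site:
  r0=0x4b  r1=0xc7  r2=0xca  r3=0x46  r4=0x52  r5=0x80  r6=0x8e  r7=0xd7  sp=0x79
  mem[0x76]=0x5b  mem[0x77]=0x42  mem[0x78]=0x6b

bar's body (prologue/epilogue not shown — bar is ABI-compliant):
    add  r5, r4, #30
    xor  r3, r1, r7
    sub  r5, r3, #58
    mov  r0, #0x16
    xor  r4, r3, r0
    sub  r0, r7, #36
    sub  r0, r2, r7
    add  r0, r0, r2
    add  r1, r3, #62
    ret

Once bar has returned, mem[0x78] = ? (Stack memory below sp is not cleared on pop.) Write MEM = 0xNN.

prologue: push r1 -> mem[0x78]=0xc7, sp=0x78
body[0] add  r5, r4, #30 -> r5=0x70
body[1] xor  r3, r1, r7 -> r3=0x10
body[2] sub  r5, r3, #58 -> r5=0xd6
body[3] mov  r0, #0x16 -> r0=0x16
body[4] xor  r4, r3, r0 -> r4=0x06
body[5] sub  r0, r7, #36 -> r0=0xb3
body[6] sub  r0, r2, r7 -> r0=0xf3
body[7] add  r0, r0, r2 -> r0=0xbd
body[8] add  r1, r3, #62 -> r1=0x4e
epilogue: pop r1=0xc7, sp=0x79
prologue pushed ['r1'] at ['0x78']

MEM = 0xc7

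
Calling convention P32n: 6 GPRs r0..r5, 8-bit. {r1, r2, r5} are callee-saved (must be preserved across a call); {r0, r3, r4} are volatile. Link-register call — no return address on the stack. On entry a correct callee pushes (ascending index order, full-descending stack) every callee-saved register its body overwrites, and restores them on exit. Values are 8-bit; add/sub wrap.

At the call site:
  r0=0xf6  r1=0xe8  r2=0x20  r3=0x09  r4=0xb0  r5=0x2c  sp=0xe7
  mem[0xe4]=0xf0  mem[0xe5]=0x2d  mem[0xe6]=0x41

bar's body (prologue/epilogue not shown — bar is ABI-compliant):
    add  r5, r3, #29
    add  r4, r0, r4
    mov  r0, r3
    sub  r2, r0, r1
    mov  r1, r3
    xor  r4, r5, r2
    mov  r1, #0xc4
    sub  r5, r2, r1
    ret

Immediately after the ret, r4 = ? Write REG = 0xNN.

prologue: push r1 → mem[0xe6]=0xe8, sp=0xe6
prologue: push r2 → mem[0xe5]=0x20, sp=0xe5
prologue: push r5 → mem[0xe4]=0x2c, sp=0xe4
body[0] add  r5, r3, #29 → r5=0x26
body[1] add  r4, r0, r4 → r4=0xa6
body[2] mov  r0, r3 → r0=0x09
body[3] sub  r2, r0, r1 → r2=0x21
body[4] mov  r1, r3 → r1=0x09
body[5] xor  r4, r5, r2 → r4=0x07
body[6] mov  r1, #0xc4 → r1=0xc4
body[7] sub  r5, r2, r1 → r5=0x5d
epilogue: pop r5=0x2c, sp=0xe5
epilogue: pop r2=0x20, sp=0xe6
epilogue: pop r1=0xe8, sp=0xe7
r4 is caller-saved → body value

REG = 0x07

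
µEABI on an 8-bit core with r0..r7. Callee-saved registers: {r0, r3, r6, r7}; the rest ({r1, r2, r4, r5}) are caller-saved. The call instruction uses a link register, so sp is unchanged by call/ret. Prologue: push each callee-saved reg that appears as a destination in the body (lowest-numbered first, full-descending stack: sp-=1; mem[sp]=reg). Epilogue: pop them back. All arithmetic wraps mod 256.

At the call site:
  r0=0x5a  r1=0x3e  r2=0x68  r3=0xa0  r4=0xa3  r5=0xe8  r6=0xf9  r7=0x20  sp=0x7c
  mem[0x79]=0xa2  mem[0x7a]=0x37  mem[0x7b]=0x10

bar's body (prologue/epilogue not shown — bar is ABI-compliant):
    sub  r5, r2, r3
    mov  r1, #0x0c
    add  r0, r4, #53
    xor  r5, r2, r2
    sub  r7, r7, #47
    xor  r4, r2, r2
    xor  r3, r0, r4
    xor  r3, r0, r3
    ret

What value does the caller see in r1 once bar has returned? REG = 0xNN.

REG = 0x0c

prologue: push r0 -> mem[0x7b]=0x5a, sp=0x7b
prologue: push r3 -> mem[0x7a]=0xa0, sp=0x7a
prologue: push r7 -> mem[0x79]=0x20, sp=0x79
body[0] sub  r5, r2, r3 -> r5=0xc8
body[1] mov  r1, #0x0c -> r1=0x0c
body[2] add  r0, r4, #53 -> r0=0xd8
body[3] xor  r5, r2, r2 -> r5=0x00
body[4] sub  r7, r7, #47 -> r7=0xf1
body[5] xor  r4, r2, r2 -> r4=0x00
body[6] xor  r3, r0, r4 -> r3=0xd8
body[7] xor  r3, r0, r3 -> r3=0x00
epilogue: pop r7=0x20, sp=0x7a
epilogue: pop r3=0xa0, sp=0x7b
epilogue: pop r0=0x5a, sp=0x7c
r1 is caller-saved -> body value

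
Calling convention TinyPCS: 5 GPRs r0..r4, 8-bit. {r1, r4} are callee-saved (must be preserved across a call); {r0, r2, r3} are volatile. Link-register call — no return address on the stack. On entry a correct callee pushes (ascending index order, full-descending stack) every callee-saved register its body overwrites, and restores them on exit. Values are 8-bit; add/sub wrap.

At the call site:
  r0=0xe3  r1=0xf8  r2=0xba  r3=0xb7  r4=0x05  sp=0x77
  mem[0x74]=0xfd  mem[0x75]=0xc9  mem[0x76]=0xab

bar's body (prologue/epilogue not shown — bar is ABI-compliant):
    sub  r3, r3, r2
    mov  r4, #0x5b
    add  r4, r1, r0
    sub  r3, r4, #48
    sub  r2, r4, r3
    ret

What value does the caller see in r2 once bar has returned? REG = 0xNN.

REG = 0x30

prologue: push r4 → mem[0x76]=0x05, sp=0x76
body[0] sub  r3, r3, r2 → r3=0xfd
body[1] mov  r4, #0x5b → r4=0x5b
body[2] add  r4, r1, r0 → r4=0xdb
body[3] sub  r3, r4, #48 → r3=0xab
body[4] sub  r2, r4, r3 → r2=0x30
epilogue: pop r4=0x05, sp=0x77
r2 is caller-saved → body value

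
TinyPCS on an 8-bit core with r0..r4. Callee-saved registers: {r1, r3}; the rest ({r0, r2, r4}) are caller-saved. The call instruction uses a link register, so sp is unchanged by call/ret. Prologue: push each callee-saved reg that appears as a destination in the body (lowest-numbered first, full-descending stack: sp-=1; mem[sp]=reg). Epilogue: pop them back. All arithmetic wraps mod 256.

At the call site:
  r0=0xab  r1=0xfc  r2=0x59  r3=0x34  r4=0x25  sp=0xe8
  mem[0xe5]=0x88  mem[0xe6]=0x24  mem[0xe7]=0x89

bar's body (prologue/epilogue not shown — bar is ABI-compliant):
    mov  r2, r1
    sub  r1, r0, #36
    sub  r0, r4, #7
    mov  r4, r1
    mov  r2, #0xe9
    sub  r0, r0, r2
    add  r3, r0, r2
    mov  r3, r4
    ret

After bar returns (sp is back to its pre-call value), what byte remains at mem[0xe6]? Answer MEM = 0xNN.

MEM = 0x34

prologue: push r1 → mem[0xe7]=0xfc, sp=0xe7
prologue: push r3 → mem[0xe6]=0x34, sp=0xe6
body[0] mov  r2, r1 → r2=0xfc
body[1] sub  r1, r0, #36 → r1=0x87
body[2] sub  r0, r4, #7 → r0=0x1e
body[3] mov  r4, r1 → r4=0x87
body[4] mov  r2, #0xe9 → r2=0xe9
body[5] sub  r0, r0, r2 → r0=0x35
body[6] add  r3, r0, r2 → r3=0x1e
body[7] mov  r3, r4 → r3=0x87
epilogue: pop r3=0x34, sp=0xe7
epilogue: pop r1=0xfc, sp=0xe8
prologue pushed ['r1', 'r3'] at ['0xe7', '0xe6']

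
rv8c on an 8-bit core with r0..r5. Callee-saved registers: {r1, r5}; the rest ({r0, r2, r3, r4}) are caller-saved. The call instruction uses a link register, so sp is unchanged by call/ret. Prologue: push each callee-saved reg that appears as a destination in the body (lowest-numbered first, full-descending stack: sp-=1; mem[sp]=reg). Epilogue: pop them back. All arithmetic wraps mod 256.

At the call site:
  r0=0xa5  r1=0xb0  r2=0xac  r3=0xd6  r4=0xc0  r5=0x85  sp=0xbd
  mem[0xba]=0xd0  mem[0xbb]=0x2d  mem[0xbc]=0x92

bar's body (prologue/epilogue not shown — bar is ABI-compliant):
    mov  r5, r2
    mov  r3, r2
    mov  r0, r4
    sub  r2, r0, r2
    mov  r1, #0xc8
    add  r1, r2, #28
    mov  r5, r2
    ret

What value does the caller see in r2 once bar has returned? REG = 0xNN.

prologue: push r1 -> mem[0xbc]=0xb0, sp=0xbc
prologue: push r5 -> mem[0xbb]=0x85, sp=0xbb
body[0] mov  r5, r2 -> r5=0xac
body[1] mov  r3, r2 -> r3=0xac
body[2] mov  r0, r4 -> r0=0xc0
body[3] sub  r2, r0, r2 -> r2=0x14
body[4] mov  r1, #0xc8 -> r1=0xc8
body[5] add  r1, r2, #28 -> r1=0x30
body[6] mov  r5, r2 -> r5=0x14
epilogue: pop r5=0x85, sp=0xbc
epilogue: pop r1=0xb0, sp=0xbd
r2 is caller-saved -> body value

REG = 0x14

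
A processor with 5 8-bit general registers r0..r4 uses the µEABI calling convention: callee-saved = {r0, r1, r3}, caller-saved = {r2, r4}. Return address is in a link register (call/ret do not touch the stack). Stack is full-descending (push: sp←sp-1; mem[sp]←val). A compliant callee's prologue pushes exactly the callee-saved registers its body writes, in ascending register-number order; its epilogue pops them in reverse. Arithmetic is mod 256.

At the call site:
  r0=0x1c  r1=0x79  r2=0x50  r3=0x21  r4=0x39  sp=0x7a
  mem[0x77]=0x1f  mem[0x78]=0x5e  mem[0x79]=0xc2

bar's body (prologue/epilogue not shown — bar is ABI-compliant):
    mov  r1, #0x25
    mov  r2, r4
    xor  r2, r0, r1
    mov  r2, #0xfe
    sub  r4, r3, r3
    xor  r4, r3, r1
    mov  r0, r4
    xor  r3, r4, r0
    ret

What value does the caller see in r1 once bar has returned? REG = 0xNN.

prologue: push r0 → mem[0x79]=0x1c, sp=0x79
prologue: push r1 → mem[0x78]=0x79, sp=0x78
prologue: push r3 → mem[0x77]=0x21, sp=0x77
body[0] mov  r1, #0x25 → r1=0x25
body[1] mov  r2, r4 → r2=0x39
body[2] xor  r2, r0, r1 → r2=0x39
body[3] mov  r2, #0xfe → r2=0xfe
body[4] sub  r4, r3, r3 → r4=0x00
body[5] xor  r4, r3, r1 → r4=0x04
body[6] mov  r0, r4 → r0=0x04
body[7] xor  r3, r4, r0 → r3=0x00
epilogue: pop r3=0x21, sp=0x78
epilogue: pop r1=0x79, sp=0x79
epilogue: pop r0=0x1c, sp=0x7a
r1 is callee-saved → restored

REG = 0x79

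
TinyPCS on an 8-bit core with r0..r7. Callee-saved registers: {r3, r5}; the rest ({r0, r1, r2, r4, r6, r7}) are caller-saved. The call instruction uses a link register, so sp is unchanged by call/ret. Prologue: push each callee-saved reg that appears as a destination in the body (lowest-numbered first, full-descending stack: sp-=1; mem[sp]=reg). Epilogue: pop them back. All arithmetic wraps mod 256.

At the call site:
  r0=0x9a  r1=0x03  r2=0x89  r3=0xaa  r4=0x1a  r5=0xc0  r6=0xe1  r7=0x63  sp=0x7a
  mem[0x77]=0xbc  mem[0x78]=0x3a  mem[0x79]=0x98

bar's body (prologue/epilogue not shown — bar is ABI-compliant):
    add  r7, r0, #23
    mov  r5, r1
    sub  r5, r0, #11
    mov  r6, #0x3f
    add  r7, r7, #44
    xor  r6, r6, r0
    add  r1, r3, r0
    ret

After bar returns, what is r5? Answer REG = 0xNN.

REG = 0xc0

prologue: push r5 → mem[0x79]=0xc0, sp=0x79
body[0] add  r7, r0, #23 → r7=0xb1
body[1] mov  r5, r1 → r5=0x03
body[2] sub  r5, r0, #11 → r5=0x8f
body[3] mov  r6, #0x3f → r6=0x3f
body[4] add  r7, r7, #44 → r7=0xdd
body[5] xor  r6, r6, r0 → r6=0xa5
body[6] add  r1, r3, r0 → r1=0x44
epilogue: pop r5=0xc0, sp=0x7a
r5 is callee-saved → restored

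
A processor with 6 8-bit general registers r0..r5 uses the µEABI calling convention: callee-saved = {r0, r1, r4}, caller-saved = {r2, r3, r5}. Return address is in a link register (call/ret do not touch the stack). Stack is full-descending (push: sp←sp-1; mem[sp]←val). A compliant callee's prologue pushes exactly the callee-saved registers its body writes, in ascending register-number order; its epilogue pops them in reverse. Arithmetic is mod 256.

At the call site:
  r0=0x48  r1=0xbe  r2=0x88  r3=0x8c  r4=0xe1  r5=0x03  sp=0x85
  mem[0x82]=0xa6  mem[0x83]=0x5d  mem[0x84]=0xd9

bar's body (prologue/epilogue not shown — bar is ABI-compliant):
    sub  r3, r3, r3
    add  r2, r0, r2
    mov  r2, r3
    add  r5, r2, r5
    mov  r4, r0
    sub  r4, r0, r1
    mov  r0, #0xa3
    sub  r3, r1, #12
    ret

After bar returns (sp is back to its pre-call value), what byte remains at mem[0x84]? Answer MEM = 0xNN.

MEM = 0x48

prologue: push r0 → mem[0x84]=0x48, sp=0x84
prologue: push r4 → mem[0x83]=0xe1, sp=0x83
body[0] sub  r3, r3, r3 → r3=0x00
body[1] add  r2, r0, r2 → r2=0xd0
body[2] mov  r2, r3 → r2=0x00
body[3] add  r5, r2, r5 → r5=0x03
body[4] mov  r4, r0 → r4=0x48
body[5] sub  r4, r0, r1 → r4=0x8a
body[6] mov  r0, #0xa3 → r0=0xa3
body[7] sub  r3, r1, #12 → r3=0xb2
epilogue: pop r4=0xe1, sp=0x84
epilogue: pop r0=0x48, sp=0x85
prologue pushed ['r0', 'r4'] at ['0x84', '0x83']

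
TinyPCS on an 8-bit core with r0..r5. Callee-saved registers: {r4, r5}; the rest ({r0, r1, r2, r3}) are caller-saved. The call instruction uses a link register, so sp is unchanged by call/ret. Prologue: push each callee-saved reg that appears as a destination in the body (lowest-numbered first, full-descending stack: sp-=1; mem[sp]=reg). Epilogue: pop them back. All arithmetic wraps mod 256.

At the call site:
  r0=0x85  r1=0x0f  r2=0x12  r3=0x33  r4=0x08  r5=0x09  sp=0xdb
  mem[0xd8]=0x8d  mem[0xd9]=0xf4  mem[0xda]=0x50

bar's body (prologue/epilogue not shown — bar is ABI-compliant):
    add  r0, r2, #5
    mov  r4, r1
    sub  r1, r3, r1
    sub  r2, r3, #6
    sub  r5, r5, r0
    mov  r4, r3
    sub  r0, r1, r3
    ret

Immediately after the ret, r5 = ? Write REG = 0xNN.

REG = 0x09

prologue: push r4 → mem[0xda]=0x08, sp=0xda
prologue: push r5 → mem[0xd9]=0x09, sp=0xd9
body[0] add  r0, r2, #5 → r0=0x17
body[1] mov  r4, r1 → r4=0x0f
body[2] sub  r1, r3, r1 → r1=0x24
body[3] sub  r2, r3, #6 → r2=0x2d
body[4] sub  r5, r5, r0 → r5=0xf2
body[5] mov  r4, r3 → r4=0x33
body[6] sub  r0, r1, r3 → r0=0xf1
epilogue: pop r5=0x09, sp=0xda
epilogue: pop r4=0x08, sp=0xdb
r5 is callee-saved → restored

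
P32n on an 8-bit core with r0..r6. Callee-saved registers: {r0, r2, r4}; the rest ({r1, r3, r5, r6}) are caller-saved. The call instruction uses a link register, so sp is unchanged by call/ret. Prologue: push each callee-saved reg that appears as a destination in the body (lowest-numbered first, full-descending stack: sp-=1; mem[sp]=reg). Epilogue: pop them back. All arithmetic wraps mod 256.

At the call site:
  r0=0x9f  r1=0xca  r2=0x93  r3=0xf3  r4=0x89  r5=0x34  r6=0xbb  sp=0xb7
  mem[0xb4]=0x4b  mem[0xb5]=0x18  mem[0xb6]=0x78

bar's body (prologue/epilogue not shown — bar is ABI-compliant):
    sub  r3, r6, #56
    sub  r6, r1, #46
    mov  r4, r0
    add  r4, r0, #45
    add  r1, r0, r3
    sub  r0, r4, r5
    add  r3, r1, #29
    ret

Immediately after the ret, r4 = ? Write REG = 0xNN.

REG = 0x89

prologue: push r0 → mem[0xb6]=0x9f, sp=0xb6
prologue: push r4 → mem[0xb5]=0x89, sp=0xb5
body[0] sub  r3, r6, #56 → r3=0x83
body[1] sub  r6, r1, #46 → r6=0x9c
body[2] mov  r4, r0 → r4=0x9f
body[3] add  r4, r0, #45 → r4=0xcc
body[4] add  r1, r0, r3 → r1=0x22
body[5] sub  r0, r4, r5 → r0=0x98
body[6] add  r3, r1, #29 → r3=0x3f
epilogue: pop r4=0x89, sp=0xb6
epilogue: pop r0=0x9f, sp=0xb7
r4 is callee-saved → restored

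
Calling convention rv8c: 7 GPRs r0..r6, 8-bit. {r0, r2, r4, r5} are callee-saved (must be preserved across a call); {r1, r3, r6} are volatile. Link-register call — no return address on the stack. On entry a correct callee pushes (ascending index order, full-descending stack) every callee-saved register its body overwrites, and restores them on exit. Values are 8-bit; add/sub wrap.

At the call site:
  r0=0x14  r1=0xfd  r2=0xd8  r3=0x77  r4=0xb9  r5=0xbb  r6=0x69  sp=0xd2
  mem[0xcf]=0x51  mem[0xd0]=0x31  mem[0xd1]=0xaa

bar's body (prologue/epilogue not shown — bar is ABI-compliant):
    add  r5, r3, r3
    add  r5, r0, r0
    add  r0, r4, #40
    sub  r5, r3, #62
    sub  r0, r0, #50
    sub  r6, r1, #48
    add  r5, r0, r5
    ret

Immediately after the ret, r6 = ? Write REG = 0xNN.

REG = 0xcd

prologue: push r0 → mem[0xd1]=0x14, sp=0xd1
prologue: push r5 → mem[0xd0]=0xbb, sp=0xd0
body[0] add  r5, r3, r3 → r5=0xee
body[1] add  r5, r0, r0 → r5=0x28
body[2] add  r0, r4, #40 → r0=0xe1
body[3] sub  r5, r3, #62 → r5=0x39
body[4] sub  r0, r0, #50 → r0=0xaf
body[5] sub  r6, r1, #48 → r6=0xcd
body[6] add  r5, r0, r5 → r5=0xe8
epilogue: pop r5=0xbb, sp=0xd1
epilogue: pop r0=0x14, sp=0xd2
r6 is caller-saved → body value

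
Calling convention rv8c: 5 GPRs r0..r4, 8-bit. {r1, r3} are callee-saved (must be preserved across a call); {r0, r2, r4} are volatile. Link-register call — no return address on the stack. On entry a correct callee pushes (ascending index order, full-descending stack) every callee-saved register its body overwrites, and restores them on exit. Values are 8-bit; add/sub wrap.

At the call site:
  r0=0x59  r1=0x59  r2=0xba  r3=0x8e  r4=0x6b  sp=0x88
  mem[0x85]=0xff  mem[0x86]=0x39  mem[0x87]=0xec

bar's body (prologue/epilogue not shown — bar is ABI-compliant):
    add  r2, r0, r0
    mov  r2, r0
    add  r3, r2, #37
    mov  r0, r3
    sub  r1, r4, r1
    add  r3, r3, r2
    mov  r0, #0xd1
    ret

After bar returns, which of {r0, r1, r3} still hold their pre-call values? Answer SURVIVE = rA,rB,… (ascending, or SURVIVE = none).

SURVIVE = r1,r3

prologue: push r1 → mem[0x87]=0x59, sp=0x87
prologue: push r3 → mem[0x86]=0x8e, sp=0x86
body[0] add  r2, r0, r0 → r2=0xb2
body[1] mov  r2, r0 → r2=0x59
body[2] add  r3, r2, #37 → r3=0x7e
body[3] mov  r0, r3 → r0=0x7e
body[4] sub  r1, r4, r1 → r1=0x12
body[5] add  r3, r3, r2 → r3=0xd7
body[6] mov  r0, #0xd1 → r0=0xd1
epilogue: pop r3=0x8e, sp=0x87
epilogue: pop r1=0x59, sp=0x88
r0: caller-saved, written=True
r1: callee-saved, written=True
r3: callee-saved, written=True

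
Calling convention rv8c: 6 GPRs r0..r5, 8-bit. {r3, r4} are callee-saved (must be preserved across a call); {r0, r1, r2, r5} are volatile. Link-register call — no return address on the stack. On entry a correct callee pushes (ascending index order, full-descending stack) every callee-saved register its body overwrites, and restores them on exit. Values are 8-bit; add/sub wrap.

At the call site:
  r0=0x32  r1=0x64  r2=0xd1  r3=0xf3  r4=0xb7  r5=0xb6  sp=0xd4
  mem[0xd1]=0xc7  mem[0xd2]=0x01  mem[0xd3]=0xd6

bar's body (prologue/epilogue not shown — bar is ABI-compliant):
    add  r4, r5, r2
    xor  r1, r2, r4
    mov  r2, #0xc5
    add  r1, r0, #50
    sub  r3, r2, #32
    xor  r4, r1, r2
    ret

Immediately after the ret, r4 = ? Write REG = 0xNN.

prologue: push r3 → mem[0xd3]=0xf3, sp=0xd3
prologue: push r4 → mem[0xd2]=0xb7, sp=0xd2
body[0] add  r4, r5, r2 → r4=0x87
body[1] xor  r1, r2, r4 → r1=0x56
body[2] mov  r2, #0xc5 → r2=0xc5
body[3] add  r1, r0, #50 → r1=0x64
body[4] sub  r3, r2, #32 → r3=0xa5
body[5] xor  r4, r1, r2 → r4=0xa1
epilogue: pop r4=0xb7, sp=0xd3
epilogue: pop r3=0xf3, sp=0xd4
r4 is callee-saved → restored

REG = 0xb7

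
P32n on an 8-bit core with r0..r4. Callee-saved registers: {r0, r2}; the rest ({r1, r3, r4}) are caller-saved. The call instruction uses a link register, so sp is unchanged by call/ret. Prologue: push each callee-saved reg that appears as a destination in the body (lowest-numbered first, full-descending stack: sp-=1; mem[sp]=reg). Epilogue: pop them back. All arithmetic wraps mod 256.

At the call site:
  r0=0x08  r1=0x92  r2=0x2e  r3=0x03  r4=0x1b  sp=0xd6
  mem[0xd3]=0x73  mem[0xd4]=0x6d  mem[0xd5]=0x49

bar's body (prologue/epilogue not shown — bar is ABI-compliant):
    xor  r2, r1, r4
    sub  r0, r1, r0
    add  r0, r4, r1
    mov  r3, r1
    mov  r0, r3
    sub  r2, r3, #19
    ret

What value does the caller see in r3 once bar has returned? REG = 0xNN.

REG = 0x92

prologue: push r0 -> mem[0xd5]=0x08, sp=0xd5
prologue: push r2 -> mem[0xd4]=0x2e, sp=0xd4
body[0] xor  r2, r1, r4 -> r2=0x89
body[1] sub  r0, r1, r0 -> r0=0x8a
body[2] add  r0, r4, r1 -> r0=0xad
body[3] mov  r3, r1 -> r3=0x92
body[4] mov  r0, r3 -> r0=0x92
body[5] sub  r2, r3, #19 -> r2=0x7f
epilogue: pop r2=0x2e, sp=0xd5
epilogue: pop r0=0x08, sp=0xd6
r3 is caller-saved -> body value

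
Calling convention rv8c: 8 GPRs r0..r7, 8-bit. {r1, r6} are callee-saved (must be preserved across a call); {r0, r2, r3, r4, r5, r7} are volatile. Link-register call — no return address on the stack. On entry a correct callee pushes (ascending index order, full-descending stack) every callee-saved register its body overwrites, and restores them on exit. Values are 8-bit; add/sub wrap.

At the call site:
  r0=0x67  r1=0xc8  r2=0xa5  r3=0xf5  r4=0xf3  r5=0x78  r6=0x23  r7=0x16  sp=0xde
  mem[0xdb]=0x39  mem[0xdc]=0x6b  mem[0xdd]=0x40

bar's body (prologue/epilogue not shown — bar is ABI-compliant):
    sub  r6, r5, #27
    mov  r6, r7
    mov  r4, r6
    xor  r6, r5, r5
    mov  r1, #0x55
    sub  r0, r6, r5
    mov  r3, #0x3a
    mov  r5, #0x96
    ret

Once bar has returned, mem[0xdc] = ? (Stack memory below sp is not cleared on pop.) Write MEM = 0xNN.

MEM = 0x23

prologue: push r1 -> mem[0xdd]=0xc8, sp=0xdd
prologue: push r6 -> mem[0xdc]=0x23, sp=0xdc
body[0] sub  r6, r5, #27 -> r6=0x5d
body[1] mov  r6, r7 -> r6=0x16
body[2] mov  r4, r6 -> r4=0x16
body[3] xor  r6, r5, r5 -> r6=0x00
body[4] mov  r1, #0x55 -> r1=0x55
body[5] sub  r0, r6, r5 -> r0=0x88
body[6] mov  r3, #0x3a -> r3=0x3a
body[7] mov  r5, #0x96 -> r5=0x96
epilogue: pop r6=0x23, sp=0xdd
epilogue: pop r1=0xc8, sp=0xde
prologue pushed ['r1', 'r6'] at ['0xdd', '0xdc']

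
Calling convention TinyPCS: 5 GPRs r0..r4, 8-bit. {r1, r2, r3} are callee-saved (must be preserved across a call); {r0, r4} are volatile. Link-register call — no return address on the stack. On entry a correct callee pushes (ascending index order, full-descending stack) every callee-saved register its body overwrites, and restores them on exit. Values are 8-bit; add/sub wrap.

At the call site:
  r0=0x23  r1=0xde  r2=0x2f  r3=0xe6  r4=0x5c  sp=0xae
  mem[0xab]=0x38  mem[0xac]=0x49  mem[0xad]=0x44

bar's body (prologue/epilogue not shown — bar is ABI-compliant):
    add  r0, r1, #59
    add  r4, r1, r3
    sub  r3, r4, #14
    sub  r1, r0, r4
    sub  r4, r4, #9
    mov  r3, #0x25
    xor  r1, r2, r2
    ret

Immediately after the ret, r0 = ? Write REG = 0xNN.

prologue: push r1 → mem[0xad]=0xde, sp=0xad
prologue: push r3 → mem[0xac]=0xe6, sp=0xac
body[0] add  r0, r1, #59 → r0=0x19
body[1] add  r4, r1, r3 → r4=0xc4
body[2] sub  r3, r4, #14 → r3=0xb6
body[3] sub  r1, r0, r4 → r1=0x55
body[4] sub  r4, r4, #9 → r4=0xbb
body[5] mov  r3, #0x25 → r3=0x25
body[6] xor  r1, r2, r2 → r1=0x00
epilogue: pop r3=0xe6, sp=0xad
epilogue: pop r1=0xde, sp=0xae
r0 is caller-saved → body value

REG = 0x19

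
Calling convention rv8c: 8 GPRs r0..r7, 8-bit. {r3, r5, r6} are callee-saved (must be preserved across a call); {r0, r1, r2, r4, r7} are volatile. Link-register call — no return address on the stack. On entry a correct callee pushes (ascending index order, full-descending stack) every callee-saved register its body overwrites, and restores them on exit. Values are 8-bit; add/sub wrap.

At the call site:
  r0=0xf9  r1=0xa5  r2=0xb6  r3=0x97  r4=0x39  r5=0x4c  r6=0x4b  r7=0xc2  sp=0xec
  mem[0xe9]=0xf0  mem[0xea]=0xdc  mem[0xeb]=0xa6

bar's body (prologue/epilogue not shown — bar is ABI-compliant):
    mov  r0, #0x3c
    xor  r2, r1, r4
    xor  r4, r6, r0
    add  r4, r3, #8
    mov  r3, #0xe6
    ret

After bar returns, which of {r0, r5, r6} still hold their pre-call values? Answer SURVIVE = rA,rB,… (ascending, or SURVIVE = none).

SURVIVE = r5,r6

prologue: push r3 -> mem[0xeb]=0x97, sp=0xeb
body[0] mov  r0, #0x3c -> r0=0x3c
body[1] xor  r2, r1, r4 -> r2=0x9c
body[2] xor  r4, r6, r0 -> r4=0x77
body[3] add  r4, r3, #8 -> r4=0x9f
body[4] mov  r3, #0xe6 -> r3=0xe6
epilogue: pop r3=0x97, sp=0xec
r0: caller-saved, written=True
r5: callee-saved, written=False
r6: callee-saved, written=False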